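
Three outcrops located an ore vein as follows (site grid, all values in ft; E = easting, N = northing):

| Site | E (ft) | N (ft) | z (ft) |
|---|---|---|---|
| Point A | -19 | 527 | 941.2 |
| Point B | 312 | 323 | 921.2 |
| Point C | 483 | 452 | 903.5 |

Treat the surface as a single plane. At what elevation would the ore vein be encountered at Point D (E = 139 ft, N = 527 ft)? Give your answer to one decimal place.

928.6 ft

Let the plane be z = a·E + b·N + c.
Point B−Point A: 331a − 204b = −20;  Point C−Point A: 502a − 75b = −37.7.
Solving gives a = −0.07980, b = −0.03143.
Then c = 941.2 − a·-19 − b·527 = 956.25.
At (139, 527): z = −11.1 − 16.6 + 956.25 = 928.6 ft.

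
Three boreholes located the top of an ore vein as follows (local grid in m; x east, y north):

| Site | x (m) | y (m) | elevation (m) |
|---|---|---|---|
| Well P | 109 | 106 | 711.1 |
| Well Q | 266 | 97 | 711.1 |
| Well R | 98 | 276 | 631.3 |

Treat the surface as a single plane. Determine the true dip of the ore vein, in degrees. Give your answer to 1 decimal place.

Two edge vectors: Well P→Well Q = (157, -9, 0), Well P→Well R = (-11, 170, -79.8).
Normal n = (Well P→Well Q) × (Well P→Well R) = (718.2, 12528.6, 26591).
So ∂z/∂x = −n_x/n_z = −0.02701 and ∂z/∂y = −n_y/n_z = −0.47116.
Gradient magnitude |∇z| = √(a² + b²) = √(0.00073 + 0.22199) = 0.47193.
True dip = arctan(0.47193) = 25.3°, dipping toward N (azimuth ≈ 003°).

25.3°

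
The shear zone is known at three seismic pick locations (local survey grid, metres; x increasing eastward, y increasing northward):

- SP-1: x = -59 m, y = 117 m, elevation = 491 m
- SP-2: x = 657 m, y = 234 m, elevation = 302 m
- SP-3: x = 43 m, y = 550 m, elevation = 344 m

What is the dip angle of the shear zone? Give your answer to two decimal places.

19.84°

Two edge vectors: SP-1→SP-2 = (716, 117, -189), SP-1→SP-3 = (102, 433, -147).
Normal n = (SP-1→SP-2) × (SP-1→SP-3) = (64638, 85974, 298094).
So ∂z/∂x = −n_x/n_z = −0.21684 and ∂z/∂y = −n_y/n_z = −0.28841.
Gradient magnitude |∇z| = √(a² + b²) = √(0.04702 + 0.08318) = 0.36083.
True dip = arctan(0.36083) = 19.84°, dipping toward NE (azimuth ≈ 037°).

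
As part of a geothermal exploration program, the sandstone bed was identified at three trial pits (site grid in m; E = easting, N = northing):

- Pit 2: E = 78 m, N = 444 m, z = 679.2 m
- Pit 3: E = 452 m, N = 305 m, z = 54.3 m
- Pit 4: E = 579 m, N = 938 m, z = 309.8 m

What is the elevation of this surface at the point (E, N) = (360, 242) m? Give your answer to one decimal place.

Let the plane be z = a·E + b·N + c.
Pit 3−Pit 2: 374a − 139b = −624.9;  Pit 4−Pit 2: 501a + 494b = −369.4.
Solving gives a = −1.41531, b = 0.68759.
Then c = 679.2 − a·78 − b·444 = 484.30.
At (360, 242): z = −509.5 + 166.4 + 484.30 = 141.2 m.

141.2 m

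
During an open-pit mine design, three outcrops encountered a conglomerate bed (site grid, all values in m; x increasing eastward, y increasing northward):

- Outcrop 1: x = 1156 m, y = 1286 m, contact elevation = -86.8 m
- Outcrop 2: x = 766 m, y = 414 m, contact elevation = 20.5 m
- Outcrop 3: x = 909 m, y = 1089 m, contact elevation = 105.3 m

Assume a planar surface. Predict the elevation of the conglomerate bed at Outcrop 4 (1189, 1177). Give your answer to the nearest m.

Let the plane be z = a·x + b·y + c.
Outcrop 2−Outcrop 1: −390a − 872b = 107.3;  Outcrop 3−Outcrop 1: −247a − 197b = 192.1.
Solving gives a = −1.05643, b = 0.34944.
Then c = -86.8 − a·1156 − b·1286 = 685.06.
At (1189, 1177): z = −1256.1 + 411.3 + 685.06 = -159.8 m.

-160 m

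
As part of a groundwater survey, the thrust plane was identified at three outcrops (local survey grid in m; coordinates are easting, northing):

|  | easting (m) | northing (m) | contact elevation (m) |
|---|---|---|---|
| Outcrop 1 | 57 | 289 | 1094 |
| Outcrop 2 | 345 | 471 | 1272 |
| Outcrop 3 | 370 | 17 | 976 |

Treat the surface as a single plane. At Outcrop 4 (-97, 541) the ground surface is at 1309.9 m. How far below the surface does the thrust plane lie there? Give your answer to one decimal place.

Two edge vectors: Outcrop 1→Outcrop 2 = (288, 182, 178), Outcrop 1→Outcrop 3 = (313, -272, -118).
Normal n = (Outcrop 1→Outcrop 2) × (Outcrop 1→Outcrop 3) = (26940, 89698, -135302).
So ∂z/∂easting = −n_x/n_z = 0.19911 and ∂z/∂northing = −n_y/n_z = 0.66295.
Intercept c from Outcrop 1: 1094 − 11.35 − 191.59 = 891.06.
At (-97, 541): z_contact = −19.31 + 358.65 + 891.06 = 1230.40 m.
Depth below ground = 1309.9 − 1230.40 = 79.5 m.

79.5 m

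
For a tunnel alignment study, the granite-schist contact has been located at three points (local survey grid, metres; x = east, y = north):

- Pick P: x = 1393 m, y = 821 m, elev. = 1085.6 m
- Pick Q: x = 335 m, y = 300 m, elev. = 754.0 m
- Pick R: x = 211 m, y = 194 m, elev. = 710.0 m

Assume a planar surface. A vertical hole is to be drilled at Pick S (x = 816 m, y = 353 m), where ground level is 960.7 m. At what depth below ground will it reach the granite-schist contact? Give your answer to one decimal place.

77.0 m

Let the plane be z = a·x + b·y + c.
Pick Q−Pick P: −1058a − 521b = −331.6;  Pick R−Pick P: −1182a − 627b = −375.6.
Solving gives a = 0.257143, b = 0.114286.
Then c = 1085.6 − a·1393 − b·821 = 633.57.
At (816, 353): z_contact = 209.83 + 40.34 + 633.57 = 883.74 m.
Depth below ground = 960.7 − 883.74 = 77.0 m.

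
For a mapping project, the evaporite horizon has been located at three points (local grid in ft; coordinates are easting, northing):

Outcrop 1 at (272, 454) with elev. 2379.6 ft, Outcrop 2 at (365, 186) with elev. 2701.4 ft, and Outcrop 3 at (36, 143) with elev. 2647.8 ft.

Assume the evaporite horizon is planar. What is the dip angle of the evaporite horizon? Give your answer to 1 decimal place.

Let the plane be z = a·easting + b·northing + c.
Outcrop 2−Outcrop 1: 93a − 268b = 321.8;  Outcrop 3−Outcrop 1: −236a − 311b = 268.2.
Solving gives a = 0.30598, b = −1.09457.
Gradient magnitude |∇z| = √(a² + b²) = √(0.09362 + 1.19808) = 1.13653.
True dip = arctan(1.13653) = 48.7°, dipping toward NNW (azimuth ≈ 344°).

48.7°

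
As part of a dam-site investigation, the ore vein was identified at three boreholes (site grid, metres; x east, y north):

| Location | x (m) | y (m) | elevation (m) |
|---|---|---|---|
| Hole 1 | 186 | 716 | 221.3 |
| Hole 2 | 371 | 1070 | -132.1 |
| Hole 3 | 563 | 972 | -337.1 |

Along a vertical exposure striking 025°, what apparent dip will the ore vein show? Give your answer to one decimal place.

40.1°

Let the plane be z = a·x + b·y + c.
Hole 2−Hole 1: 185a + 354b = −353.4;  Hole 3−Hole 1: 377a + 256b = −558.4.
Solving gives a = −1.24513, b = −0.34760.
Unit vector along 025° is (sin 25°, cos 25°) = (0.4226, 0.9063).
Slope in that direction = a·(0.4226) + b·(0.9063) = −0.84125.
Apparent dip = arctan|0.84125| = 40.1° (true dip is 52.3°, so apparent ≤ true as expected).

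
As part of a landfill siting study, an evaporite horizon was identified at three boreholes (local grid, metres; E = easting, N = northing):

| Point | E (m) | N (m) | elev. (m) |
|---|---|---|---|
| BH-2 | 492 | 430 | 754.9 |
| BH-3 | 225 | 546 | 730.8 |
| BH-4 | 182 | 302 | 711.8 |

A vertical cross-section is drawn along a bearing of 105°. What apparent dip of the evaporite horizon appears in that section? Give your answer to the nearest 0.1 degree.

Let the plane be z = a·E + b·N + c.
BH-3−BH-2: −267a + 116b = −24.1;  BH-4−BH-2: −310a − 128b = −43.1.
Solving gives a = 0.11527, b = 0.05756.
Unit vector along 105° is (sin 105°, cos 105°) = (0.9659, -0.2588).
Slope in that direction = a·(0.9659) + b·(-0.2588) = 0.09644.
Apparent dip = arctan|0.09644| = 5.5° (true dip is 7.3°, so apparent ≤ true as expected).

5.5°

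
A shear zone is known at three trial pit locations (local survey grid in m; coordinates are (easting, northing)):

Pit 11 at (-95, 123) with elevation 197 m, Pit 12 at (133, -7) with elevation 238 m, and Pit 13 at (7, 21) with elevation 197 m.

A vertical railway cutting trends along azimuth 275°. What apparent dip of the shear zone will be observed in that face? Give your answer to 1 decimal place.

20.8°

Two edge vectors: Pit 11→Pit 12 = (228, -130, 41), Pit 11→Pit 13 = (102, -102, 0).
Normal n = (Pit 11→Pit 12) × (Pit 11→Pit 13) = (4182, 4182, -9996).
So ∂z/∂E = −n_x/n_z = 0.41837 and ∂z/∂N = −n_y/n_z = 0.41837.
Unit vector along 275° is (sin 275°, cos 275°) = (-0.9962, 0.0872).
Slope in that direction = a·(-0.9962) + b·(0.0872) = −0.38031.
Apparent dip = arctan|0.38031| = 20.8° (true dip is 30.6°, so apparent ≤ true as expected).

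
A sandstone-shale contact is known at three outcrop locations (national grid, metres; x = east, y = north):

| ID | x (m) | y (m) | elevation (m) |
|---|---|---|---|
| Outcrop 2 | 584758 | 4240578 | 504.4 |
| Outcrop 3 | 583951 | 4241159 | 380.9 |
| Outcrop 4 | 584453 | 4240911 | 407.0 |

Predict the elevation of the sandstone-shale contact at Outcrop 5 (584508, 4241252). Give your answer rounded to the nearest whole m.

245 m

Let the plane be z = a·x + b·y + c.
Outcrop 3−Outcrop 2: −807a + 581b = −123.5;  Outcrop 4−Outcrop 2: −305a + 333b = −97.4.
Solving gives a = −0.16895636, b = −0.44724231.
Then c = 504.4 − a·584758 − b·4240578 = 1995868.90.
At (584508, 4241252): z = −98756.3 − 1896867.4 + 1995868.90 = 245.2 m.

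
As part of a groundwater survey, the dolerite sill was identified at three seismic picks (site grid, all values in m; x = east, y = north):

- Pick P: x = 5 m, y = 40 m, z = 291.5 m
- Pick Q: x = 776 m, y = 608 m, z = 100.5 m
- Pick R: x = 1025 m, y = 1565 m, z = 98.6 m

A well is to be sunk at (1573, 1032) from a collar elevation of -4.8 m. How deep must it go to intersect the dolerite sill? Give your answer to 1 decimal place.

Let the plane be z = a·x + b·y + c.
Pick Q−Pick P: 771a + 568b = −191;  Pick R−Pick P: 1020a + 1525b = −192.9.
Solving gives a = −0.304667, b = 0.077285.
Then c = 291.5 − a·5 − b·40 = 289.93.
At (1573, 1032): z_contact = −479.24 + 79.76 + 289.93 = -109.55 m.
Depth below ground = -4.8 − (-109.55) = 104.8 m.

104.8 m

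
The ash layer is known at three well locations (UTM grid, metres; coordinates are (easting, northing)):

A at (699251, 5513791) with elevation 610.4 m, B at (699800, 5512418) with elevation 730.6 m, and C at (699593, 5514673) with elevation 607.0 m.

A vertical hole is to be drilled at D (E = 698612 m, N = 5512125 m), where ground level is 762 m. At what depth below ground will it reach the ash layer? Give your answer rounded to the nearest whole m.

Two edge vectors: A→B = (549, -1373, 120.2), A→C = (342, 882, -3.4).
Normal n = (A→B) × (A→C) = (-101348.2, 42975, 953784).
So ∂z/∂E = −n_x/n_z = 0.10625907 and ∂z/∂N = −n_y/n_z = −0.04505737.
Intercept c from A: 610.4 − 74301.76 + 248436.93 = 174745.57.
At (698612, 5512125): z_contact = 74233.9 − 248361.9 + 174745.57 = 617.6 m.
Depth below ground = 762 − 617.6 = 144 m.

144 m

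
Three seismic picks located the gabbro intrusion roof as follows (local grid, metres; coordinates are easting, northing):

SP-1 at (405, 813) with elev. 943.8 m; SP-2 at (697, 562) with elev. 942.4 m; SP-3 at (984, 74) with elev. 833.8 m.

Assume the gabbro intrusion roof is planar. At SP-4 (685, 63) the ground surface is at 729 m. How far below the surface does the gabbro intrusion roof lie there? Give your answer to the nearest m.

Two edge vectors: SP-1→SP-2 = (292, -251, -1.4), SP-1→SP-3 = (579, -739, -110).
Normal n = (SP-1→SP-2) × (SP-1→SP-3) = (26575.4, 31309.4, -70459).
So ∂z/∂easting = −n_x/n_z = 0.37718 and ∂z/∂northing = −n_y/n_z = 0.44436.
Intercept c from SP-1: 943.8 − 152.76 − 361.27 = 429.78.
At (685, 63): z_contact = 258.4 + 28.0 + 429.78 = 716.1 m.
Depth below ground = 729 − 716.1 = 13 m.

13 m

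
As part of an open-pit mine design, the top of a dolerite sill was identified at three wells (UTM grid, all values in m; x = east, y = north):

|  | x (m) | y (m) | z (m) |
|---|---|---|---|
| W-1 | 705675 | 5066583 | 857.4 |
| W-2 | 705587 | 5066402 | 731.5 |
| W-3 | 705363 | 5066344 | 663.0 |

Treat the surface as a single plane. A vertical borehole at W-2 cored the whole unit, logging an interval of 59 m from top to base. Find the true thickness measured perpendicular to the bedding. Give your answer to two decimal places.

Let the plane be z = a·x + b·y + c.
W-2−W-1: −88a − 181b = −125.9;  W-3−W-1: −312a − 239b = −194.4.
Solving gives a = 0.14380, b = 0.62567.
|∇z| = √(a²+b²) = 0.64198, so dip δ = arctan(0.64198) = 32.70°.
True thickness = vertical thickness × cos δ = 59 × cos 32.70° = 49.65 m.

49.65 m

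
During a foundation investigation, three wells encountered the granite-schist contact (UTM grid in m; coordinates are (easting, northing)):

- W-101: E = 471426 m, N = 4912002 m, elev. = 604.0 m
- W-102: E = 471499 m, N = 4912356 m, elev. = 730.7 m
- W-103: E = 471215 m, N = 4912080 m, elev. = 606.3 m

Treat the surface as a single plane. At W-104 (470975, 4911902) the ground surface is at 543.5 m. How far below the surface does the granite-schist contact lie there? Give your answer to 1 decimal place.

23.8 m

Two edge vectors: W-101→W-102 = (73, 354, 126.7), W-101→W-103 = (-211, 78, 2.3).
Normal n = (W-101→W-102) × (W-101→W-103) = (-9068.4, -26901.6, 80388).
So ∂z/∂E = −n_x/n_z = 0.112807882 and ∂z/∂N = −n_y/n_z = 0.334646962.
Intercept c from W-101: 604 − 53180.57 − 1643786.55 = −1696363.12.
At (470975, 4911902): z_contact = 53129.69 + 1643753.08 − 1696363.12 = 519.66 m.
Depth below ground = 543.5 − 519.66 = 23.8 m.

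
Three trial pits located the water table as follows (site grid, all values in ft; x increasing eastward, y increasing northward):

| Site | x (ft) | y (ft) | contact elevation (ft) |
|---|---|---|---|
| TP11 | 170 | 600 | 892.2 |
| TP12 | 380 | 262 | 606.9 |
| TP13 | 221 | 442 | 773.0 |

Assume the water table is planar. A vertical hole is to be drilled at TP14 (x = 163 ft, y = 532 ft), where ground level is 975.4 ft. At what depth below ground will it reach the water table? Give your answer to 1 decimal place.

Let the plane be z = a·x + b·y + c.
TP12−TP11: 210a − 338b = −285.3;  TP13−TP11: 51a − 158b = −119.2.
Solving gives a = −0.30033, b = 0.65749.
Then c = 892.2 − a·170 − b·600 = 548.76.
At (163, 532): z_contact = −48.95 + 349.78 + 548.76 = 849.59 ft.
Depth below ground = 975.4 − 849.59 = 125.8 ft.

125.8 ft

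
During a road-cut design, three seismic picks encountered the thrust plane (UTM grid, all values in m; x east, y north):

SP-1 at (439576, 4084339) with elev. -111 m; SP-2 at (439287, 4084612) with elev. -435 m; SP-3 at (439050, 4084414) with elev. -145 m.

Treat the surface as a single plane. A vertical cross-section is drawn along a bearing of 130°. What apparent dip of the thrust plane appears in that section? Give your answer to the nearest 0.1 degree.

37.0°

Two edge vectors: SP-1→SP-2 = (-289, 273, -324), SP-1→SP-3 = (-526, 75, -34).
Normal n = (SP-1→SP-2) × (SP-1→SP-3) = (15018, 160598, 121923).
So ∂z/∂x = −n_x/n_z = −0.12318 and ∂z/∂y = −n_y/n_z = −1.31721.
Unit vector along 130° is (sin 130°, cos 130°) = (0.7660, -0.6428).
Slope in that direction = a·(0.7660) + b·(-0.6428) = 0.75233.
Apparent dip = arctan|0.75233| = 37.0° (true dip is 52.9°, so apparent ≤ true as expected).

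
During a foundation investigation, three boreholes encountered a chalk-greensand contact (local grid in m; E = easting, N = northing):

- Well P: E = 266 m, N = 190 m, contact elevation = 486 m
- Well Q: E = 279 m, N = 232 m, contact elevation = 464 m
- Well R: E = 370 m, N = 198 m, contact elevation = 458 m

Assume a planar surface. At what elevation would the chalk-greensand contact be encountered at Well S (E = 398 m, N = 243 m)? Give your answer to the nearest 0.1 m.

Two edge vectors: Well P→Well Q = (13, 42, -22), Well P→Well R = (104, 8, -28).
Normal n = (Well P→Well Q) × (Well P→Well R) = (-1000, -1924, -4264).
So ∂z/∂E = −n_x/n_z = −0.23452 and ∂z/∂N = −n_y/n_z = −0.45122.
Intercept c from Well P: 486 + 62.38 + 85.73 = 634.11.
At (398, 243): z = −93.3 − 109.6 + 634.11 = 431.1 m.

431.1 m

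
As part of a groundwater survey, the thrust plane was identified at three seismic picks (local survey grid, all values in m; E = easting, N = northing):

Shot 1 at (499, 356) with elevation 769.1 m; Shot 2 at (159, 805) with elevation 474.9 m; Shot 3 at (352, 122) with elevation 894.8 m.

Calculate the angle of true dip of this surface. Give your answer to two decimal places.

Two edge vectors: Shot 1→Shot 2 = (-340, 449, -294.2), Shot 1→Shot 3 = (-147, -234, 125.7).
Normal n = (Shot 1→Shot 2) × (Shot 1→Shot 3) = (-12403.5, 85985.4, 145563).
So ∂z/∂E = −n_x/n_z = 0.08521 and ∂z/∂N = −n_y/n_z = −0.59071.
Gradient magnitude |∇z| = √(a² + b²) = √(0.00726 + 0.34894) = 0.59682.
True dip = arctan(0.59682) = 30.83°, dipping toward N (azimuth ≈ 352°).

30.83°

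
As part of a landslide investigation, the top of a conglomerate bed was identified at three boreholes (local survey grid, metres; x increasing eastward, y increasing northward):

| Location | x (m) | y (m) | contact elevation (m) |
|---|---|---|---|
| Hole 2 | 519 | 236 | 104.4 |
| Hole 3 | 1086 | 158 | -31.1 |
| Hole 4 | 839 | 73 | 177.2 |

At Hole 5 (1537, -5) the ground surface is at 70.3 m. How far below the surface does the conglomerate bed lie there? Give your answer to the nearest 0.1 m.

Two edge vectors: Hole 2→Hole 3 = (567, -78, -135.5), Hole 2→Hole 4 = (320, -163, 72.8).
Normal n = (Hole 2→Hole 3) × (Hole 2→Hole 4) = (-27764.9, -84637.6, -67461).
So ∂z/∂x = −n_x/n_z = −0.411570 and ∂z/∂y = −n_y/n_z = −1.254615.
Intercept c from Hole 2: 104.4 + 213.60 + 296.09 = 614.09.
At (1537, -5): z_contact = −632.58 + 6.27 + 614.09 = -12.22 m.
Depth below ground = 70.3 − (-12.22) = 82.5 m.

82.5 m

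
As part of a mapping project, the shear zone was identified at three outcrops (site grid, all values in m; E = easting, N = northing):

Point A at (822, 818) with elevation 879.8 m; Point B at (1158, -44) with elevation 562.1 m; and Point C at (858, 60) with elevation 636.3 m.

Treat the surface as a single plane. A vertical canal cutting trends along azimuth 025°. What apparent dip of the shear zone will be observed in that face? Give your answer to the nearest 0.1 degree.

12.8°

Two edge vectors: Point A→Point B = (336, -862, -317.7), Point A→Point C = (36, -758, -243.5).
Normal n = (Point A→Point B) × (Point A→Point C) = (-30919.6, 70378.8, -223656).
So ∂z/∂E = −n_x/n_z = −0.13825 and ∂z/∂N = −n_y/n_z = 0.31467.
Unit vector along 025° is (sin 25°, cos 25°) = (0.4226, 0.9063).
Slope in that direction = a·(0.4226) + b·(0.9063) = 0.22677.
Apparent dip = arctan|0.22677| = 12.8° (true dip is 19.0°, so apparent ≤ true as expected).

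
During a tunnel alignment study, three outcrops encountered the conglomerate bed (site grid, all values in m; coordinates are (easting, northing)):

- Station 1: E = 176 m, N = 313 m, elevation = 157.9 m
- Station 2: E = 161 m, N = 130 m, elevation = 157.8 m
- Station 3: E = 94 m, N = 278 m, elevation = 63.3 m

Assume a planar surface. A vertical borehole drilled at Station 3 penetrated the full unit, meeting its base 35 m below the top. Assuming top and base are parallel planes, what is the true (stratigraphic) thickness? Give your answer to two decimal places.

Let the plane be z = a·E + b·N + c.
Station 2−Station 1: −15a − 183b = −0.1;  Station 3−Station 1: −82a − 35b = −94.6.
Solving gives a = 1.19524, b = −0.09742.
|∇z| = √(a²+b²) = 1.19921, so dip δ = arctan(1.19921) = 50.18°.
True thickness = vertical thickness × cos δ = 35 × cos 50.18° = 22.42 m.

22.42 m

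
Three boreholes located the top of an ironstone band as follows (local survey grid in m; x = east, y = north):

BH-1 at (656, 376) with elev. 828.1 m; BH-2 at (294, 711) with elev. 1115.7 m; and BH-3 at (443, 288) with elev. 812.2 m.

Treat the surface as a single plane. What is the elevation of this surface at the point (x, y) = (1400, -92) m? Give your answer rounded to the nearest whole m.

Two edge vectors: BH-1→BH-2 = (-362, 335, 287.6), BH-1→BH-3 = (-213, -88, -15.9).
Normal n = (BH-1→BH-2) × (BH-1→BH-3) = (19982.3, -67014.6, 103211).
So ∂z/∂x = −n_x/n_z = −0.19361 and ∂z/∂y = −n_y/n_z = 0.64930.
Intercept c from BH-1: 828.1 + 127.01 − 244.14 = 710.97.
At (1400, -92): z = −271.0 − 59.7 + 710.97 = 380.2 m.

380 m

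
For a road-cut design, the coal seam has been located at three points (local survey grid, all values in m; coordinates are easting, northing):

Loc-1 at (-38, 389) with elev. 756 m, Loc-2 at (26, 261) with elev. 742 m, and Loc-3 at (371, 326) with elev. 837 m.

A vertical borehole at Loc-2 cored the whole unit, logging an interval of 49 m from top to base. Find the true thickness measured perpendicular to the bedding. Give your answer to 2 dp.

46.61 m

Let the plane be z = a·easting + b·northing + c.
Loc-2−Loc-1: 64a − 128b = −14;  Loc-3−Loc-1: 409a − 63b = 81.
Solving gives a = 0.23282, b = 0.22579.
|∇z| = √(a²+b²) = 0.32432, so dip δ = arctan(0.32432) = 17.97°.
True thickness = vertical thickness × cos δ = 49 × cos 17.97° = 46.61 m.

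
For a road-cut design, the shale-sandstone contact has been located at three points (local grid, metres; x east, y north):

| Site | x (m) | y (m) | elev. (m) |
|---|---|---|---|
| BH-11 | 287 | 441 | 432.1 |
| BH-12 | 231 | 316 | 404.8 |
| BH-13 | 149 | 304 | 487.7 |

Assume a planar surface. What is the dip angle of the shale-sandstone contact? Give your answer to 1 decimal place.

Let the plane be z = a·x + b·y + c.
BH-12−BH-11: −56a − 125b = −27.3;  BH-13−BH-11: −138a − 137b = 55.6.
Solving gives a = −1.11611, b = 0.71842.
Gradient magnitude |∇z| = √(a² + b²) = √(1.24570 + 0.51612) = 1.32734.
True dip = arctan(1.32734) = 53.0°, dipping toward ESE (azimuth ≈ 123°).

53.0°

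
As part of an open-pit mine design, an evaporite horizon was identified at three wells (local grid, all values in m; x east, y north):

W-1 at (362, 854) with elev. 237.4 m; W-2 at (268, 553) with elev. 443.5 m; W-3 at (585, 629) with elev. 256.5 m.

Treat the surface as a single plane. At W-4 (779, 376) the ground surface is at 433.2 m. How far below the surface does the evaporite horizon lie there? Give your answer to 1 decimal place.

129.1 m

Let the plane be z = a·x + b·y + c.
W-2−W-1: −94a − 301b = 206.1;  W-3−W-1: 223a − 225b = 19.1.
Solving gives a = −0.46020, b = −0.54100.
Then c = 237.4 − a·362 − b·854 = 866.01.
At (779, 376): z_contact = −358.50 − 203.42 + 866.01 = 304.09 m.
Depth below ground = 433.2 − 304.09 = 129.1 m.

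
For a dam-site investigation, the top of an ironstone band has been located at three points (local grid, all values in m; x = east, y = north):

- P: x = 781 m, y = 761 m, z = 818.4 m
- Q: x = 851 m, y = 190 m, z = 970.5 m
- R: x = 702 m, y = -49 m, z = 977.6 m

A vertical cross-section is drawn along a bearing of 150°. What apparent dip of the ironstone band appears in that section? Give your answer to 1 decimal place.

Let the plane be z = a·x + b·y + c.
Q−P: 70a − 571b = 152.1;  R−P: −79a − 810b = 159.2.
Solving gives a = 0.31724, b = −0.22748.
Unit vector along 150° is (sin 150°, cos 150°) = (0.5000, -0.8660).
Slope in that direction = a·(0.5000) + b·(-0.8660) = 0.35563.
Apparent dip = arctan|0.35563| = 19.6° (true dip is 21.3°, so apparent ≤ true as expected).

19.6°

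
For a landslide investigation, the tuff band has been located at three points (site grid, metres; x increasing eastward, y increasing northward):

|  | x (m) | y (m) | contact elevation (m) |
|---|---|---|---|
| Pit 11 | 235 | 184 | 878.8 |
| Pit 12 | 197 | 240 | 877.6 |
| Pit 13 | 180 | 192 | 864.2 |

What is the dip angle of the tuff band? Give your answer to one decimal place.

Let the plane be z = a·x + b·y + c.
Pit 12−Pit 11: −38a + 56b = −1.2;  Pit 13−Pit 11: −55a + 8b = −14.6.
Solving gives a = 0.29107, b = 0.17608.
Gradient magnitude |∇z| = √(a² + b²) = √(0.08472 + 0.03100) = 0.34018.
True dip = arctan(0.34018) = 18.8°, dipping toward WSW (azimuth ≈ 239°).

18.8°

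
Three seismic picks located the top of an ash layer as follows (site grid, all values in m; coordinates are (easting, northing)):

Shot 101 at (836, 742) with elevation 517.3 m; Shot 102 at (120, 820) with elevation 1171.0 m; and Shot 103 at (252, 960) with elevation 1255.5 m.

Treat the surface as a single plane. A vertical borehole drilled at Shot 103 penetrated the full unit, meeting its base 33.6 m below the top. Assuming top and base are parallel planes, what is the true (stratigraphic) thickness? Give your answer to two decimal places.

Let the plane be z = a·E + b·N + c.
Shot 102−Shot 101: −716a + 78b = 653.7;  Shot 103−Shot 101: −584a + 218b = 738.2.
Solving gives a = −0.76832, b = 1.32799.
|∇z| = √(a²+b²) = 1.53423, so dip δ = arctan(1.53423) = 56.90°.
True thickness = vertical thickness × cos δ = 33.6 × cos 56.90° = 18.35 m.

18.35 m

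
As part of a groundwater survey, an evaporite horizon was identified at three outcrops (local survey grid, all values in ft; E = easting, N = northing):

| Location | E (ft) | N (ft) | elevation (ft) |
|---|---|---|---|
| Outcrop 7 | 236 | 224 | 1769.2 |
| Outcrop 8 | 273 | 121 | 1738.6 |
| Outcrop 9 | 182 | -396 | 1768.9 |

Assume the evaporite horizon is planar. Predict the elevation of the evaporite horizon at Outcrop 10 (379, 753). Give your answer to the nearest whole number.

1705 ft

Let the plane be z = a·E + b·N + c.
Outcrop 8−Outcrop 7: 37a − 103b = −30.6;  Outcrop 9−Outcrop 7: −54a − 620b = −0.3.
Solving gives a = −0.66455, b = 0.05836.
Then c = 1769.2 − a·236 − b·224 = 1912.96.
At (379, 753): z = −251.9 + 43.9 + 1912.96 = 1705.0 ft.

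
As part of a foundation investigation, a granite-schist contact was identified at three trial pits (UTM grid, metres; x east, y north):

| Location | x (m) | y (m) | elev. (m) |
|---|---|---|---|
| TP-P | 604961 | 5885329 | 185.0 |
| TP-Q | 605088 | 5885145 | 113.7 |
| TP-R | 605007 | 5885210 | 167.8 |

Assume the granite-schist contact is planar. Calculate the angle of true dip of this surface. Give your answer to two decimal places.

Two edge vectors: TP-P→TP-Q = (127, -184, -71.3), TP-P→TP-R = (46, -119, -17.2).
Normal n = (TP-P→TP-Q) × (TP-P→TP-R) = (-5319.9, -1095.4, -6649).
So ∂z/∂x = −n_x/n_z = −0.80011 and ∂z/∂y = −n_y/n_z = −0.16475.
Gradient magnitude |∇z| = √(a² + b²) = √(0.64017 + 0.02714) = 0.81689.
True dip = arctan(0.81689) = 39.25°, dipping toward ENE (azimuth ≈ 078°).

39.25°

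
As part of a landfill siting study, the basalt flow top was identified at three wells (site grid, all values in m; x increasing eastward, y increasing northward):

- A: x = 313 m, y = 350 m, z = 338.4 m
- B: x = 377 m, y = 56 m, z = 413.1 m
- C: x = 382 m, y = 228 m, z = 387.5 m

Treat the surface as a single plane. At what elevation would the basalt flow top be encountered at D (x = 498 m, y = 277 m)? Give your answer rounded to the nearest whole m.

Two edge vectors: A→B = (64, -294, 74.7), A→C = (69, -122, 49.1).
Normal n = (A→B) × (A→C) = (-5322, 2011.9, 12478).
So ∂z/∂x = −n_x/n_z = 0.42651 and ∂z/∂y = −n_y/n_z = −0.16124.
Intercept c from A: 338.4 − 133.50 + 56.43 = 261.33.
At (498, 277): z = 212.4 − 44.7 + 261.33 = 429.1 m.

429 m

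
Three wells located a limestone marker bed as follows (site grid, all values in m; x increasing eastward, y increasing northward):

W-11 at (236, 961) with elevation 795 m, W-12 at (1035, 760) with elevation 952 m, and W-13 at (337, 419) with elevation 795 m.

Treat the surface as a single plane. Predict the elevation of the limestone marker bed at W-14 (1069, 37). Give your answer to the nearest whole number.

931 m

Two edge vectors: W-11→W-12 = (799, -201, 157), W-11→W-13 = (101, -542, 0).
Normal n = (W-11→W-12) × (W-11→W-13) = (85094, 15857, -412757).
So ∂z/∂x = −n_x/n_z = 0.20616 and ∂z/∂y = −n_y/n_z = 0.03842.
Intercept c from W-11: 795 − 48.65 − 36.92 = 709.43.
At (1069, 37): z = 220.4 + 1.4 + 709.43 = 931.2 m.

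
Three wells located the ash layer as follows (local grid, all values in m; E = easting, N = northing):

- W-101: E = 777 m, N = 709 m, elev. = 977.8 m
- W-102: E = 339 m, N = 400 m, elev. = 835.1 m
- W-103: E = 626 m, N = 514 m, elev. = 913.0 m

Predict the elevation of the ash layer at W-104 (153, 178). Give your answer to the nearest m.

758 m

Let the plane be z = a·E + b·N + c.
W-102−W-101: −438a − 309b = −142.7;  W-103−W-101: −151a − 195b = −64.8.
Solving gives a = 0.20137, b = 0.17637.
Then c = 977.8 − a·777 − b·709 = 696.29.
At (153, 178): z = 30.8 + 31.4 + 696.29 = 758.5 m.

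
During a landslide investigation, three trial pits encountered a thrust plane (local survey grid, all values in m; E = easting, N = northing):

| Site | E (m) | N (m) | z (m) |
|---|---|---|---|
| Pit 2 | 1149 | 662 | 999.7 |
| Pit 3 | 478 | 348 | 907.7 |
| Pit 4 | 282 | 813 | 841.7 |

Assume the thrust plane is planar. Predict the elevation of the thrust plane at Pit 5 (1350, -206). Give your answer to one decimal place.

Two edge vectors: Pit 2→Pit 3 = (-671, -314, -92), Pit 2→Pit 4 = (-867, 151, -158).
Normal n = (Pit 2→Pit 3) × (Pit 2→Pit 4) = (63504, -26254, -373559).
So ∂z/∂E = −n_x/n_z = 0.169997 and ∂z/∂N = −n_y/n_z = −0.070281.
Intercept c from Pit 2: 999.7 − 195.33 + 46.53 = 850.90.
At (1350, -206): z = 229.5 + 14.5 + 850.90 = 1094.9 m.

1094.9 m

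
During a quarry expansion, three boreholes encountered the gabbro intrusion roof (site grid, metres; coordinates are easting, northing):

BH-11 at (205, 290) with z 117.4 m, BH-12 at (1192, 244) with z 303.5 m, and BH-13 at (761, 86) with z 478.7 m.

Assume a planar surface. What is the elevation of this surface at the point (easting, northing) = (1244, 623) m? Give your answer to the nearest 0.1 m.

Two edge vectors: BH-11→BH-12 = (987, -46, 186.1), BH-11→BH-13 = (556, -204, 361.3).
Normal n = (BH-11→BH-12) × (BH-11→BH-13) = (21344.6, -253131.5, -175772).
So ∂z/∂easting = −n_x/n_z = 0.121433 and ∂z/∂northing = −n_y/n_z = −1.440113.
Intercept c from BH-11: 117.4 − 24.89 + 417.63 = 510.14.
At (1244, 623): z = 151.1 − 897.2 + 510.14 = -236.0 m.

-236.0 m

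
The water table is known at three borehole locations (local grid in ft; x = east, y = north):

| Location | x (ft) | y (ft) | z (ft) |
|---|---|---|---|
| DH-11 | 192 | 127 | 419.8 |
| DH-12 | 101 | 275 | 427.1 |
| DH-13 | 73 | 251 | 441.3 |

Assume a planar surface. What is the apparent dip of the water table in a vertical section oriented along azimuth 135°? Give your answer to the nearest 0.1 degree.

Let the plane be z = a·x + b·y + c.
DH-12−DH-11: −91a + 148b = 7.3;  DH-13−DH-11: −119a + 124b = 21.5.
Solving gives a = −0.35980, b = −0.17190.
Unit vector along 135° is (sin 135°, cos 135°) = (0.7071, -0.7071).
Slope in that direction = a·(0.7071) + b·(-0.7071) = −0.13286.
Apparent dip = arctan|0.13286| = 7.6° (true dip is 21.7°, so apparent ≤ true as expected).

7.6°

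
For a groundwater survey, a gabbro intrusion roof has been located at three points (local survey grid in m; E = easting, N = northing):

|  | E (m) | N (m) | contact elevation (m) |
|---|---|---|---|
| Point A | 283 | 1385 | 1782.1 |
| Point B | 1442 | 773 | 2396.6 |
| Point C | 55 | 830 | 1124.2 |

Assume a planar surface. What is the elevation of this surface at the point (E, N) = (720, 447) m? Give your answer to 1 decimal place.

Two edge vectors: Point A→Point B = (1159, -612, 614.5), Point A→Point C = (-228, -555, -657.9).
Normal n = (Point A→Point B) × (Point A→Point C) = (743682.3, 622400.1, -782781).
So ∂z/∂E = −n_x/n_z = 0.950052 and ∂z/∂N = −n_y/n_z = 0.795114.
Intercept c from Point A: 1782.1 − 268.86 − 1101.23 = 412.00.
At (720, 447): z = 684.0 + 355.4 + 412.00 = 1451.5 m.

1451.5 m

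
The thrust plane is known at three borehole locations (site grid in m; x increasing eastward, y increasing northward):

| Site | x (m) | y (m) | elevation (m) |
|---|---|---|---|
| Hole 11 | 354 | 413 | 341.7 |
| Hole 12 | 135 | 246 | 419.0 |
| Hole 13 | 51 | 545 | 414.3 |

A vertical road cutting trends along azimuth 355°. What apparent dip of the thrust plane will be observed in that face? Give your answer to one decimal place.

Let the plane be z = a·x + b·y + c.
Hole 12−Hole 11: −219a − 167b = 77.3;  Hole 13−Hole 11: −303a + 132b = 72.6.
Solving gives a = −0.28082, b = −0.09461.
Unit vector along 355° is (sin 355°, cos 355°) = (-0.0872, 0.9962).
Slope in that direction = a·(-0.0872) + b·(0.9962) = −0.06978.
Apparent dip = arctan|0.06978| = 4.0° (true dip is 16.5°, so apparent ≤ true as expected).

4.0°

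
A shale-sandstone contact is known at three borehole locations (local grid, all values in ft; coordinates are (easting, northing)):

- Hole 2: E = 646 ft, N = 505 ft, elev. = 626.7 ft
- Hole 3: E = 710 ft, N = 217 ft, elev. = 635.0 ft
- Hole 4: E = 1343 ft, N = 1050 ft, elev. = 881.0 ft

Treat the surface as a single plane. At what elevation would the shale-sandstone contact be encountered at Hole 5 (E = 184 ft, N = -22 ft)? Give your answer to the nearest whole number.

451 ft

Let the plane be z = a·E + b·N + c.
Hole 3−Hole 2: 64a − 288b = 8.3;  Hole 4−Hole 2: 697a + 545b = 254.3.
Solving gives a = 0.33004, b = 0.04452.
Then c = 626.7 − a·646 − b·505 = 391.01.
At (184, -22): z = 60.7 − 1.0 + 391.01 = 450.8 ft.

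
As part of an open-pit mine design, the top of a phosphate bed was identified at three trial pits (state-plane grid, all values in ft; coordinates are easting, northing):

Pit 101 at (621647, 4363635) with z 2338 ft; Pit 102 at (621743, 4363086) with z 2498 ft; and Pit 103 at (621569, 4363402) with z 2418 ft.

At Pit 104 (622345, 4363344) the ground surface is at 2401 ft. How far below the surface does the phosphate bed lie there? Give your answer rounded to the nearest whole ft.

Two edge vectors: Pit 101→Pit 102 = (96, -549, 160), Pit 101→Pit 103 = (-78, -233, 80).
Normal n = (Pit 101→Pit 102) × (Pit 101→Pit 103) = (-6640, -20160, -65190).
So ∂z/∂easting = −n_x/n_z = −0.10185611 and ∂z/∂northing = −n_y/n_z = −0.30924988.
Intercept c from Pit 101: 2338 + 63318.55 + 1349453.62 = 1415110.17.
At (622345, 4363344): z_contact = −63389.6 − 1349363.6 + 1415110.17 = 2356.9 ft.
Depth below ground = 2401 − 2356.9 = 44 ft.

44 ft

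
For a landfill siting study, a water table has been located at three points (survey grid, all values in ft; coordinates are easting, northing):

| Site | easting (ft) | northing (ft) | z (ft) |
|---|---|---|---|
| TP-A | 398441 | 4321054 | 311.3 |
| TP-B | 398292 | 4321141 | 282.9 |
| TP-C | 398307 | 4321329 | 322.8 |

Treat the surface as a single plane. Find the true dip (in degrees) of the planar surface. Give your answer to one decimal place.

Let the plane be z = a·easting + b·northing + c.
TP-B−TP-A: −149a + 87b = −28.4;  TP-C−TP-A: −134a + 275b = 11.5.
Solving gives a = 0.30053, b = 0.18826.
Gradient magnitude |∇z| = √(a² + b²) = √(0.09032 + 0.03544) = 0.35462.
True dip = arctan(0.35462) = 19.5°, dipping toward WSW (azimuth ≈ 238°).

19.5°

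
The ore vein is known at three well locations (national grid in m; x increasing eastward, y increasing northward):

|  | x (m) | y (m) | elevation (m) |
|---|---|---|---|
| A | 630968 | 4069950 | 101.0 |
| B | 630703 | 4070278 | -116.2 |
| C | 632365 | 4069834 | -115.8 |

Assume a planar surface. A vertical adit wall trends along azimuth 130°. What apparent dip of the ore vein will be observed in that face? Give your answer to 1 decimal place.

20.3°

Two edge vectors: A→B = (-265, 328, -217.2), A→C = (1397, -116, -216.8).
Normal n = (A→B) × (A→C) = (-96305.6, -360880.4, -427476).
So ∂z/∂x = −n_x/n_z = −0.22529 and ∂z/∂y = −n_y/n_z = −0.84421.
Unit vector along 130° is (sin 130°, cos 130°) = (0.7660, -0.6428).
Slope in that direction = a·(0.7660) + b·(-0.6428) = 0.37007.
Apparent dip = arctan|0.37007| = 20.3° (true dip is 41.1°, so apparent ≤ true as expected).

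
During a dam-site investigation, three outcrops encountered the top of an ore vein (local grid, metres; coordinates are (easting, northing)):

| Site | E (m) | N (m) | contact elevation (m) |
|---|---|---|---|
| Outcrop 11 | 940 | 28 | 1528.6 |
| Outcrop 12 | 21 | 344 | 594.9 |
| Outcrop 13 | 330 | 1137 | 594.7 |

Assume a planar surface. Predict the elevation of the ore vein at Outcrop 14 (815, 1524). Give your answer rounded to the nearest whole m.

894 m

Let the plane be z = a·E + b·N + c.
Outcrop 12−Outcrop 11: −919a + 316b = −933.7;  Outcrop 13−Outcrop 11: −610a + 1109b = −933.9.
Solving gives a = 0.89587, b = −0.34934.
Then c = 1528.6 − a·940 − b·28 = 696.26.
At (815, 1524): z = 730.1 − 532.4 + 696.26 = 894.0 m.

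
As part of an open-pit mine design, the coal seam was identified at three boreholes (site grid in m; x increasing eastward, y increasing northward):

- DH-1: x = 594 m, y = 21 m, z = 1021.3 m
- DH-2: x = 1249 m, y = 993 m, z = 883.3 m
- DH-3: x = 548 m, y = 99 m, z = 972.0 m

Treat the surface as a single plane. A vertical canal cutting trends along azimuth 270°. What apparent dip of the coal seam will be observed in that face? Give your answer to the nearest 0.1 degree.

Two edge vectors: DH-1→DH-2 = (655, 972, -138), DH-1→DH-3 = (-46, 78, -49.3).
Normal n = (DH-1→DH-2) × (DH-1→DH-3) = (-37155.6, 38639.5, 95802).
So ∂z/∂x = −n_x/n_z = 0.38784 and ∂z/∂y = −n_y/n_z = −0.40333.
Unit vector along 270° is (sin 270°, cos 270°) = (-1.0000, -0.0000).
Slope in that direction = a·(-1.0000) + b·(-0.0000) = −0.38784.
Apparent dip = arctan|0.38784| = 21.2° (true dip is 29.2°, so apparent ≤ true as expected).

21.2°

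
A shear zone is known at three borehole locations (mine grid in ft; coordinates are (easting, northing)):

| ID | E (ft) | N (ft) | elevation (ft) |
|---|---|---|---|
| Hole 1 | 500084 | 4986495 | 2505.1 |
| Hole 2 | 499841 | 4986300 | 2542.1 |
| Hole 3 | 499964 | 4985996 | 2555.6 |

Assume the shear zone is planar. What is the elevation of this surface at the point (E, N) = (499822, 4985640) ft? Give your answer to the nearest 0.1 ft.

Let the plane be z = a·E + b·N + c.
Hole 2−Hole 1: −243a − 195b = 37;  Hole 3−Hole 1: −120a − 499b = 50.5.
Solving gives a = −0.088041734, b = −0.080030044.
Then c = 2505.1 − a·500084 − b·4986495 = 445602.78.
At (499822, 4985640): z = −44005.2 − 399001.0 + 445602.78 = 2596.6 ft.

2596.6 ft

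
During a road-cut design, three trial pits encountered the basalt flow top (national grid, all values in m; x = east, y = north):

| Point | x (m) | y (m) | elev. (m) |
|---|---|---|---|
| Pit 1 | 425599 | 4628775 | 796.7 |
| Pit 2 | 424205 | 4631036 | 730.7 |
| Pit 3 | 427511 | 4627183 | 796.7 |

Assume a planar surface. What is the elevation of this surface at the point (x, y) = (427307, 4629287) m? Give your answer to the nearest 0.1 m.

680.7 m

Let the plane be z = a·x + b·y + c.
Pit 2−Pit 1: −1394a + 2261b = −66;  Pit 3−Pit 1: 1912a − 1592b = 0.
Solving gives a = −0.049944291, b = −0.059983344.
Then c = 796.7 − a·425599 − b·4628775 = 299702.34.
At (427307, 4629287): z = −21341.5 − 277680.1 + 299702.34 = 680.7 m.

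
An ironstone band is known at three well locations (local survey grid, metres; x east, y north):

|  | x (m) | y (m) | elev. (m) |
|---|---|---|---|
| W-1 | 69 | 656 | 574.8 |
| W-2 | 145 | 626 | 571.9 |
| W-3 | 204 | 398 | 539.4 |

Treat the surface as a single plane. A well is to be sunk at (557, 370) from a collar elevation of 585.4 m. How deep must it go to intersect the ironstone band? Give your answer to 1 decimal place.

43.0 m

Let the plane be z = a·x + b·y + c.
W-2−W-1: 76a − 30b = −2.9;  W-3−W-1: 135a − 258b = −35.4.
Solving gives a = 0.02017, b = 0.14776.
Then c = 574.8 − a·69 − b·656 = 476.48.
At (557, 370): z_contact = 11.23 + 54.67 + 476.48 = 542.38 m.
Depth below ground = 585.4 − 542.38 = 43.0 m.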